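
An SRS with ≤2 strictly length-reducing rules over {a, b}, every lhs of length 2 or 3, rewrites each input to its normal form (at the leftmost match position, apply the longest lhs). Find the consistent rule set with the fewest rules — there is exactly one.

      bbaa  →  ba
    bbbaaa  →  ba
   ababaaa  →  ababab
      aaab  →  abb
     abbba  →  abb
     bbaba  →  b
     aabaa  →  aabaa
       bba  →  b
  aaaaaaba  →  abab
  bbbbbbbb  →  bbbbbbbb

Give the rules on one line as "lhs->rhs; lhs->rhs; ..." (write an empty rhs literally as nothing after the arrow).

  | bbaa => ba
  | bbbaaa => bbaa => ba
  | ababaaa => ababab
  | aaab => abb

aaa->ab; bba->b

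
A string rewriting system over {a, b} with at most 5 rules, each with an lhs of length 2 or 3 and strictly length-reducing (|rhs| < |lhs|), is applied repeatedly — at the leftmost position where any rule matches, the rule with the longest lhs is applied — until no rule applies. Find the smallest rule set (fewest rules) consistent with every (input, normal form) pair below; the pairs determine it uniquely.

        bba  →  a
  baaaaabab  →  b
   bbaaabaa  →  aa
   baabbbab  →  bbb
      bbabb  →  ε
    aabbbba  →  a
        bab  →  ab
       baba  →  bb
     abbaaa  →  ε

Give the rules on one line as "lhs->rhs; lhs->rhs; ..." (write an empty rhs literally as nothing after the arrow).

  | bba => ba => a
  | baaaaabab => aaaaabab => aabab => abbb => b
  | bbaaabaa => baaabaa => aaabaa => baa => aa
  | baabbbab => aabbbab => abab => bbb

aaa->; aba->bb; abb->; ba->a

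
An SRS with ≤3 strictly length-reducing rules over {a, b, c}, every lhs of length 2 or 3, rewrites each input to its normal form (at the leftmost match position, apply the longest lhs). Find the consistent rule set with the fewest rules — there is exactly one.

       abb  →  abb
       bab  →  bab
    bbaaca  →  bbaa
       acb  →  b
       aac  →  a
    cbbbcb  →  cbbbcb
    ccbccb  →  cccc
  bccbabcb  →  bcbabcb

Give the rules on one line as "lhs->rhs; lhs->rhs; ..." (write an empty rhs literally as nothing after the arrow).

  | abb
  | bab
  | bbaaca => bbaa
  | acb => b

ac->; bcc->bc; ccb->cc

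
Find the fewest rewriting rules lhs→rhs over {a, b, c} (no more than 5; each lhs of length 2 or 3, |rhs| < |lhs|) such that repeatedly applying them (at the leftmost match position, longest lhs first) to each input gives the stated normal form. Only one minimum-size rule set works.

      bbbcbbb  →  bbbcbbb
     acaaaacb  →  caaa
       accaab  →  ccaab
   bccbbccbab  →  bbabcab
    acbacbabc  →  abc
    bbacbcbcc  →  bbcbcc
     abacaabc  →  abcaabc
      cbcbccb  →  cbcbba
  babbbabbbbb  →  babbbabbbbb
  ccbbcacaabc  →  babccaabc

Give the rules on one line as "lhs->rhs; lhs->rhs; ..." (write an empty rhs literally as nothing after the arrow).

  | bbbcbbb
  | acaaaacb => caaaacb => caaa
  | accaab => ccaab
  | bccbbccbab => bbabccbab => bbabbaab => bbabcab

ac->c; acb->; baa->ca; ccb->ba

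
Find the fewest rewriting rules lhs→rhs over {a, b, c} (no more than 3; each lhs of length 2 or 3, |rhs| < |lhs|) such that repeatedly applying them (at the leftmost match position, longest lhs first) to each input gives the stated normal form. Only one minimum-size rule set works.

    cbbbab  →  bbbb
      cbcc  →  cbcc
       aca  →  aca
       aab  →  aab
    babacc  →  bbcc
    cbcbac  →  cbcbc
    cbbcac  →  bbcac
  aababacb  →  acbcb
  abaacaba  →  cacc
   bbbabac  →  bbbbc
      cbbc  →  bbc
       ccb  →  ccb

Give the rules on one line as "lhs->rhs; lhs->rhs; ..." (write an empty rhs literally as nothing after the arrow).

  | cbbbab => bbbab => bbbb
  | cbcc
  | aca
  | aab

aba->c; ba->b; cbb->bb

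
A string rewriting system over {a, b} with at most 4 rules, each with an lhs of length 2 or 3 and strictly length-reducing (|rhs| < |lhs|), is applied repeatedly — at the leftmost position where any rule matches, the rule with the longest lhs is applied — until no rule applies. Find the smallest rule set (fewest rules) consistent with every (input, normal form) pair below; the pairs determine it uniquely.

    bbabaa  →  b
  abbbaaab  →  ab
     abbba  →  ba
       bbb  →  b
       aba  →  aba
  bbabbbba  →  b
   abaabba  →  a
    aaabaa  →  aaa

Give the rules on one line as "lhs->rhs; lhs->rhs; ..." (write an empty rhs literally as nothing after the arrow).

  | bbabaa => bbbaa => bbaa => bba => bb => b
  | abbbaaab => baaab => ab
  | abbba => ba
  | bbb => bb => b

abb->; baa->; bb->b; bba->bb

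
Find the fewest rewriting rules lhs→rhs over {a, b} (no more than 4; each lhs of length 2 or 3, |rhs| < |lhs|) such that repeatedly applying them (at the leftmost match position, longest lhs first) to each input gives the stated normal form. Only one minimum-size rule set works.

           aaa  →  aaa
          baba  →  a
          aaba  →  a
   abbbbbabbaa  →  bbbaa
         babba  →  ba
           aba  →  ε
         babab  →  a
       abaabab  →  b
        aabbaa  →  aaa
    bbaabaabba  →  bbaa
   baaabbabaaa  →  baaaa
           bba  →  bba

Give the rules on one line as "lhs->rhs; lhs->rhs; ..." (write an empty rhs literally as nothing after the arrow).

  | aaa
  | baba => a
  | aaba => a
  | abbbbbabbaa => bbbabbaa => bbbaa

ab->a; aba->; abb->; bab->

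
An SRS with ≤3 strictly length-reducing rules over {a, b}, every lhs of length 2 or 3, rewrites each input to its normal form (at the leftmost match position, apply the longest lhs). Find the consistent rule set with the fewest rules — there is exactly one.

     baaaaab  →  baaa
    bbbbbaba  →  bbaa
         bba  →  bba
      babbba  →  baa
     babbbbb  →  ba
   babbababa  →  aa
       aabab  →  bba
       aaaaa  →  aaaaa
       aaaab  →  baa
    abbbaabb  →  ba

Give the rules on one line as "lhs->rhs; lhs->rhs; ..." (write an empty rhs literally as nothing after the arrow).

  | baaaaab => baaaba => babaa => baaa
  | bbbbbaba => bbaba => bbaa
  | bba
  | babbba => babba => baba => baa

aab->ba; ab->a; bbb->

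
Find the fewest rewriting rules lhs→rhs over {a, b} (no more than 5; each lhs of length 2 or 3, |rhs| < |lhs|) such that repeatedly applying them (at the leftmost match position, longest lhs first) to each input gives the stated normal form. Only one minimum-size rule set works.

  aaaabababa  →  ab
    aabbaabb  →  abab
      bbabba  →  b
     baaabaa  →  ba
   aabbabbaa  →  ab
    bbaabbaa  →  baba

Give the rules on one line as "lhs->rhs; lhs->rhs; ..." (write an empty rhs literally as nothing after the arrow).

aa->b; baa->aa; bb->b; bba->ab

  | aaaabababa => baabababa => aabababa => bbababa => abbaba => aabba => bbba => bba => ab
  | aabbaabb => bbbaabb => bbaabb => ababb => abab
  | bbabba => abbba => abba => aab => bb => b
  | baaabaa => aaabaa => babaa => baaa => aaa => ba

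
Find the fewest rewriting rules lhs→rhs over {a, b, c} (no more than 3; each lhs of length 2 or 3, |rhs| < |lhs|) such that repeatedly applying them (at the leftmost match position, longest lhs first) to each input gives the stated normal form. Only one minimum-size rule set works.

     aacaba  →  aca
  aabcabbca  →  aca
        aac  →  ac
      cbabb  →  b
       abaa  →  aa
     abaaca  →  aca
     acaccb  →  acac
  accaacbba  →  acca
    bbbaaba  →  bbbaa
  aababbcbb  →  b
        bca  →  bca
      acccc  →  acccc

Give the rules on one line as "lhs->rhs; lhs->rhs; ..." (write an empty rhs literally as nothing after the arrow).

aac->ac; ab->; cb->

  | aacaba => acaba => aca
  | aabcabbca => acabbca => acbca => aca
  | aac => ac
  | cbabb => abb => b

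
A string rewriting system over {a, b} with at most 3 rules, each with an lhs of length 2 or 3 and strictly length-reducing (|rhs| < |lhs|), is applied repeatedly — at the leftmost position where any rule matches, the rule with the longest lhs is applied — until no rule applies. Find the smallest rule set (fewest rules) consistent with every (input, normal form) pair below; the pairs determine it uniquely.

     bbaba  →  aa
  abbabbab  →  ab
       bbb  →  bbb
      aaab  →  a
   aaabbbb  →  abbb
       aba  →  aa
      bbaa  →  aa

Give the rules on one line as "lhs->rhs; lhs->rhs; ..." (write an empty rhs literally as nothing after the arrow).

aab->; ba->a

  | bbaba => baba => aba => aa
  | abbabbab => ababbab => aabbab => bab => ab
  | bbb
  | aaab => a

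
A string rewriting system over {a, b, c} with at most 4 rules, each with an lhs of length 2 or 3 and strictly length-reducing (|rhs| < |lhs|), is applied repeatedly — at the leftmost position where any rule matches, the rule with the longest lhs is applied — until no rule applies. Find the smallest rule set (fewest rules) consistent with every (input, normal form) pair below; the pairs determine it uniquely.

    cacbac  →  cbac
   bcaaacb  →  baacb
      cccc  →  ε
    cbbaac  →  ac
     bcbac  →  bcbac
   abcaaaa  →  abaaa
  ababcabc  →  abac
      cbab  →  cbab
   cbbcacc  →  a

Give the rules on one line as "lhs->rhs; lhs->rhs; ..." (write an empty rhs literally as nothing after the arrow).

  | cacbac => cbac
  | bcaaacb => baacb
  | cccc => cc => ε
  | cbbaac => caac => ac

bb->; ca->; cc->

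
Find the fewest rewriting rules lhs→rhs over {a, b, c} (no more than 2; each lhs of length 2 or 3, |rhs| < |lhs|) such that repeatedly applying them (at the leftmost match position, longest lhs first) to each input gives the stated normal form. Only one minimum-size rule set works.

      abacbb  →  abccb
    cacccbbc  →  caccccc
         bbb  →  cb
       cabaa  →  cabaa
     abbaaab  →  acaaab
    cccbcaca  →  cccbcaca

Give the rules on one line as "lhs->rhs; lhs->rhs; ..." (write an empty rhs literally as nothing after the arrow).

acb->cc; bb->c

  | abacbb => abccb
  | cacccbbc => caccccc
  | bbb => cb
  | cabaa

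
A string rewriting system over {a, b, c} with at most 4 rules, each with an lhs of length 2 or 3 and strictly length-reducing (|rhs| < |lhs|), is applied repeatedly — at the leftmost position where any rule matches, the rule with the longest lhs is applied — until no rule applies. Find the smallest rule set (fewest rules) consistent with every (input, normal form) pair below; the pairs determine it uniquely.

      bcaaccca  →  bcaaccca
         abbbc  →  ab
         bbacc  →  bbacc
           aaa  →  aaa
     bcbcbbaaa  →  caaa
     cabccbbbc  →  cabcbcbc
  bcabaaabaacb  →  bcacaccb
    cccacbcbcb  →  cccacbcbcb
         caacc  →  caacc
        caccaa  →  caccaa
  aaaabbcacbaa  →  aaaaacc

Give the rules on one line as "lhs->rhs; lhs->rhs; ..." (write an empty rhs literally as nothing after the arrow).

baa->c; bbc->; cbb->bc

  | bcaaccca
  | abbbc => ab
  | bbacc
  | aaa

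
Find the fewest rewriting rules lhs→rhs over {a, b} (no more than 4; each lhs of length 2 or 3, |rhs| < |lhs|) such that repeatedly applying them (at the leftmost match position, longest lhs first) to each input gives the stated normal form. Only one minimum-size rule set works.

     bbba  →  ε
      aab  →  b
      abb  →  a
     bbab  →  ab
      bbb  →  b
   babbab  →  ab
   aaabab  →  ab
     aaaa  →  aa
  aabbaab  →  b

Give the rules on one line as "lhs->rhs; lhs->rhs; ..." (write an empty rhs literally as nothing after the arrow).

  | bbba => ba => ε
  | aab => b
  | abb => a
  | bbab => ab

aaa->a; aab->b; ba->; bb->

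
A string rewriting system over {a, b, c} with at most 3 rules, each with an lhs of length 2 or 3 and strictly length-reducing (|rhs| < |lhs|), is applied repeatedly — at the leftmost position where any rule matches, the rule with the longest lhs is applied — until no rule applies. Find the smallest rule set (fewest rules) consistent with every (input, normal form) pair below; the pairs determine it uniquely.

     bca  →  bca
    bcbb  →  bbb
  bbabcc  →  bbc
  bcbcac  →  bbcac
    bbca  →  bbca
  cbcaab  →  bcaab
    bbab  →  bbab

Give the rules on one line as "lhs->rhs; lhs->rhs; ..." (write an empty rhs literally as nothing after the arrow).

  | bca
  | bcbb => bbb
  | bbabcc => bbc
  | bcbcac => bbcac

abc->; cb->b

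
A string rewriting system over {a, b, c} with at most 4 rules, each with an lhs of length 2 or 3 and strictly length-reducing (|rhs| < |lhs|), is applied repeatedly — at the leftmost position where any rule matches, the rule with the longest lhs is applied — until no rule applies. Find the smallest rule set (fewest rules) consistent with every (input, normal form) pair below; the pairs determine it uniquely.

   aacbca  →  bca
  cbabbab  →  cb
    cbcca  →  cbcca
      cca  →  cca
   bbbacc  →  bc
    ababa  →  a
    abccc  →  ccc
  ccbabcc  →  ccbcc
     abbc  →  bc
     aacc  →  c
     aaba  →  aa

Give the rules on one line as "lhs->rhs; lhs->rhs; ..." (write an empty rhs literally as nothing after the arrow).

  | aacbca => abbca => bca
  | cbabbab => cbbab => cbab => cb
  | cbcca
  | cca

ab->; ac->b; bb->b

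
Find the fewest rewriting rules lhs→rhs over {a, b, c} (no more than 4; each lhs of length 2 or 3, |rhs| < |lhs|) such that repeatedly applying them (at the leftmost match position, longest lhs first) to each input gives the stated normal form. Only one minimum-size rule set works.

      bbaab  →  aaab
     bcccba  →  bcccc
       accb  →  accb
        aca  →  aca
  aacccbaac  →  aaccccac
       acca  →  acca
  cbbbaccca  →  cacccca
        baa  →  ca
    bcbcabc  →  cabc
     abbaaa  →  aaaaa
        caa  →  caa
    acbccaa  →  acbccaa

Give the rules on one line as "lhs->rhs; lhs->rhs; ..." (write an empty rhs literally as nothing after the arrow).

ba->c; bb->a; bcb->

  | bbaab => aaab
  | bcccba => bcccc
  | accb
  | aca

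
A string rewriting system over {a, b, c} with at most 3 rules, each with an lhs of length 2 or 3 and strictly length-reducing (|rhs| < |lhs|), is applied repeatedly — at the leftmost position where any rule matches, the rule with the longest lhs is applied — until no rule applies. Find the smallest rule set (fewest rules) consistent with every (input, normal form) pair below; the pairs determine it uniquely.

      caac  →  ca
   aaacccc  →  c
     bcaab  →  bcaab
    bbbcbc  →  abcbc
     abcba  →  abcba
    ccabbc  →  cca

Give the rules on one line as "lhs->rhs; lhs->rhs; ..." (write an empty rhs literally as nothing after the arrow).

  | caac => ca
  | aaacccc => aaccc => acc => c
  | bcaab
  | bbbcbc => abcbc

ac->; bb->a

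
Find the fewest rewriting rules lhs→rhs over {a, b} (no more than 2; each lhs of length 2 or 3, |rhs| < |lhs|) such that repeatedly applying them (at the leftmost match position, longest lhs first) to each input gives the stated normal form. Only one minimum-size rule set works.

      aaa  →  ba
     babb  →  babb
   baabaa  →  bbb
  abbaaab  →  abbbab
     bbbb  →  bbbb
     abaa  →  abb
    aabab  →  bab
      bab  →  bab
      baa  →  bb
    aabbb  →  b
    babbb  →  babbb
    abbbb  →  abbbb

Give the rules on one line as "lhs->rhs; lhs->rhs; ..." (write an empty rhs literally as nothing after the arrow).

  | aaa => ba
  | babb
  | baabaa => baaaa => bbaa => bbb
  | abbaaab => abbbab

aa->b; aab->aa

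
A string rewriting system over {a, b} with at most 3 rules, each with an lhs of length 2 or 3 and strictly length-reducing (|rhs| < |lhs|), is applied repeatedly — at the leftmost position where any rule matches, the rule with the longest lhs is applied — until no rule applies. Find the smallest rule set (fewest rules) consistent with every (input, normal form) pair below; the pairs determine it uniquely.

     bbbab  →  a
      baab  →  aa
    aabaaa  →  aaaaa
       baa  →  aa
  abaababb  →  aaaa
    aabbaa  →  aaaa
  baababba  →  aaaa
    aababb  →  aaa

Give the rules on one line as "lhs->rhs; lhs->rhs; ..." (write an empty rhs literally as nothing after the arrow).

ab->a; ba->a

  | bbbab => bbab => bab => ab => a
  | baab => aab => aa
  | aabaaa => aaaaa
  | baa => aa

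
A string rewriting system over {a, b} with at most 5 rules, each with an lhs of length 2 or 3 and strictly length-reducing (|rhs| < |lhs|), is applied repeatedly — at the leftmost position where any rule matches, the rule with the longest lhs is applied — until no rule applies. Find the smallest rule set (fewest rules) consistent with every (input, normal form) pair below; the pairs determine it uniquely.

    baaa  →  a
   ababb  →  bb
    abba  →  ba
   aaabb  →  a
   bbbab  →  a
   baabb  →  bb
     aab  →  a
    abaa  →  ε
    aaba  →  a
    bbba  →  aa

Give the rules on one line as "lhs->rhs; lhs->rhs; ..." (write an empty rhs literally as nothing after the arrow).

  | baaa => a
  | ababb => abbb => bb
  | abba => ba
  | aaabb => aab => a

ab->; aba->ab; baa->; bbb->a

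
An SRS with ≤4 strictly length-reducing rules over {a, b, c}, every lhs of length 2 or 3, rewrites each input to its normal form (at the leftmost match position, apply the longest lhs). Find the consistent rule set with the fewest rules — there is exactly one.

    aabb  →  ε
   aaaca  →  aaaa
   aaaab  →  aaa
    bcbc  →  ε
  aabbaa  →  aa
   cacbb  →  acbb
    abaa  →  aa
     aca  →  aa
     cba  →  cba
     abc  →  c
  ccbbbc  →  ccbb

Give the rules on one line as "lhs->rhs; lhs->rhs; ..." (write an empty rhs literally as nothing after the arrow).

  | aabb => ab => ε
  | aaaca => aaaa
  | aaaab => aaa
  | bcbc => bc => ε

ab->; bc->; ca->a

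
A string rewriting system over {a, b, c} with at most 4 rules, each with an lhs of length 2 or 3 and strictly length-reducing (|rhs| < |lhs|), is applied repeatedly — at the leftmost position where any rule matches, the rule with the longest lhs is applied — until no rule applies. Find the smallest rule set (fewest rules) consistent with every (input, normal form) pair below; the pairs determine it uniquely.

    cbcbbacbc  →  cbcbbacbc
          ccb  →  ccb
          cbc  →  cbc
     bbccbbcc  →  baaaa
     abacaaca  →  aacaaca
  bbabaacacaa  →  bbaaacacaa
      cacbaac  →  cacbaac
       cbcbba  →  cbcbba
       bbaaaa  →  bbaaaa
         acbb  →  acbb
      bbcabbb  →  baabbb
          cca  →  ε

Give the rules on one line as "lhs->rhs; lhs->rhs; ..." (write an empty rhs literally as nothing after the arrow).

aba->aa; bca->aa; bcc->aa; cca->

  | cbcbbacbc
  | ccb
  | cbc
  | bbccbbcc => baabbcc => baabaa => baaaa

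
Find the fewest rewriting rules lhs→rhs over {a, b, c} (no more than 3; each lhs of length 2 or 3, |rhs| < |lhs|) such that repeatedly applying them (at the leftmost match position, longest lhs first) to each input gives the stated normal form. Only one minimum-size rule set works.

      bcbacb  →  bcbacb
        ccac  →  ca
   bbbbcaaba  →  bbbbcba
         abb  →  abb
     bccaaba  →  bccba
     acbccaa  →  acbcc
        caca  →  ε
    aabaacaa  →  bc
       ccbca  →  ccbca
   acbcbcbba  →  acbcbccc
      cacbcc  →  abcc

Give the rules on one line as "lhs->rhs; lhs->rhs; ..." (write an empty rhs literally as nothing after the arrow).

  | bcbacb
  | ccac => ca
  | bbbbcaaba => bbbbcba
  | abb

aa->; bba->cc; cac->a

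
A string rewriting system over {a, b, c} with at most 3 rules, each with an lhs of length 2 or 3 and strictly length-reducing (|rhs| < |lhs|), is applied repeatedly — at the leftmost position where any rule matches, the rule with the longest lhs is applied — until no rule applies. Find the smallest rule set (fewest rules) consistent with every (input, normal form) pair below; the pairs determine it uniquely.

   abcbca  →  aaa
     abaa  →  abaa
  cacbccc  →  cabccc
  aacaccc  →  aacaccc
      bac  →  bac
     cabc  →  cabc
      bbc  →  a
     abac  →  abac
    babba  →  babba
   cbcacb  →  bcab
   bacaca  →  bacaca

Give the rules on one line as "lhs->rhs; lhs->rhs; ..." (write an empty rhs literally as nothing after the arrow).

  | abcbca => abbca => aaa
  | abaa
  | cacbccc => cabccc
  | aacaccc

bbc->a; cb->b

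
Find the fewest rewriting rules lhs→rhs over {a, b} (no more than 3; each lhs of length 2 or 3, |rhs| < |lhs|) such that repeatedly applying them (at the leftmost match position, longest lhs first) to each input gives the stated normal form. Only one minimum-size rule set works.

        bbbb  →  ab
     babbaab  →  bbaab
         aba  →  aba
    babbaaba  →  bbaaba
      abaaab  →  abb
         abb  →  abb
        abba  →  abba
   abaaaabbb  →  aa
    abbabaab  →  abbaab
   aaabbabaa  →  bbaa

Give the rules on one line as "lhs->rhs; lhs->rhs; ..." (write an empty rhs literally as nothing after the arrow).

  | bbbb => ab
  | babbaab => bbaab
  | aba
  | babbaaba => bbaaba

aaa->; bab->b; bbb->a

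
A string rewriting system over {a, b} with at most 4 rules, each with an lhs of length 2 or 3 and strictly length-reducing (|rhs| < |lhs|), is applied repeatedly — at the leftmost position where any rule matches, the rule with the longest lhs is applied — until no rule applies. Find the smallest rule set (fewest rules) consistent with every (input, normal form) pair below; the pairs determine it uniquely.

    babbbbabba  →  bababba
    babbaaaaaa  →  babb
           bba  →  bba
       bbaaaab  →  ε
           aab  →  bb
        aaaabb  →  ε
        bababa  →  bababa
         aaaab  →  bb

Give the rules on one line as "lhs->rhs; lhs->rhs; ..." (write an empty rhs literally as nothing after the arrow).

aa->b; baa->b; bbb->

  | babbbbabba => bababba
  | babbaaaaaa => babbaaaa => babbaa => babb
  | bba
  | bbaaaab => bbaab => bbb => ε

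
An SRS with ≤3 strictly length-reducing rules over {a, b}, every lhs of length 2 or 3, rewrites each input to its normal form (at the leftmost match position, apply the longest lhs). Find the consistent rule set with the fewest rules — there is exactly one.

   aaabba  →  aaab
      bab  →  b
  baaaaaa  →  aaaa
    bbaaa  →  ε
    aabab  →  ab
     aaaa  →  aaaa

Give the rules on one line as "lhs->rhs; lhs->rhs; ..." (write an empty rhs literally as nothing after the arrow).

  | aaabba => aaab
  | bab => b
  | baaaaaa => aaaa
  | bbaaa => ba => ε

aba->; ba->; baa->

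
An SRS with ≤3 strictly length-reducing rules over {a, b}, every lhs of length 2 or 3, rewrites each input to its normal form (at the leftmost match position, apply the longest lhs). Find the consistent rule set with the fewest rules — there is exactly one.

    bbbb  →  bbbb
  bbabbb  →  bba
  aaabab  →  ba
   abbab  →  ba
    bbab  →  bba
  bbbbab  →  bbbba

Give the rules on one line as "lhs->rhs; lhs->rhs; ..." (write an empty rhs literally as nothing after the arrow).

ab->a; aba->ba

  | bbbb
  | bbabbb => bbabb => bbab => bba
  | aaabab => aabab => abab => bab => ba
  | abbab => abab => bab => ba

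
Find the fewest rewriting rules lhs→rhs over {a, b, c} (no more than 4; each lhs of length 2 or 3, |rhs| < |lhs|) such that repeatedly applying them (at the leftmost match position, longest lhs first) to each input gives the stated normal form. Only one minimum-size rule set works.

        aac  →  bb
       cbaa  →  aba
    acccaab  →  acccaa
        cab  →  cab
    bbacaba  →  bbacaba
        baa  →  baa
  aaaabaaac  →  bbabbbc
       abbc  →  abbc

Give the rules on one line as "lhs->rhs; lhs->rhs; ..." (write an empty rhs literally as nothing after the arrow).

  | aac => bb
  | cbaa => aba
  | acccaab => acccaa
  | cab

aaa->bb; aab->aa; aac->bb; cba->ab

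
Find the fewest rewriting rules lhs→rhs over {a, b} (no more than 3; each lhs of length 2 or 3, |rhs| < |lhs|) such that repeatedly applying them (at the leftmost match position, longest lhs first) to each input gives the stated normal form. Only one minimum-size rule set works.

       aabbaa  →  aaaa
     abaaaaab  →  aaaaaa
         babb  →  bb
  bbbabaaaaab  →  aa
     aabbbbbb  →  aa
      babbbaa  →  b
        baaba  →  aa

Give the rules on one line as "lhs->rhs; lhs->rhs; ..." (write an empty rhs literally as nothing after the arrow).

  | aabbaa => aabaa => aaaa
  | abaaaaab => aaaaaab => aaaaaa
  | babb => bb
  | bbbabaaaaab => bbbaaaaab => bbaaaab => baaab => aab => aa

ab->a; ba->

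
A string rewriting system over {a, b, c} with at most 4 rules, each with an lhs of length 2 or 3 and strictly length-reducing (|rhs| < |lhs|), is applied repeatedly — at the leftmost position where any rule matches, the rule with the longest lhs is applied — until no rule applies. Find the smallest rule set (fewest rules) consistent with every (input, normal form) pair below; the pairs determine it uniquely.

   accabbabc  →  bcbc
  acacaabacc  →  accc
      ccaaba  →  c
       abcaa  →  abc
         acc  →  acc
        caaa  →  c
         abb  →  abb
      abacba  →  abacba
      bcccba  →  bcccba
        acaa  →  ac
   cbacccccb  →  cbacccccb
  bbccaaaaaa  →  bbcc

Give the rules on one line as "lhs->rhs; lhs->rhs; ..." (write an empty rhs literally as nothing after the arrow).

aaa->bc; ca->c; cab->a

  | accabbabc => acababc => aaabc => bcbc
  | acacaabacc => accaabacc => accabacc => acaacc => acacc => accc
  | ccaaba => ccaba => caa => ca => c
  | abcaa => abca => abc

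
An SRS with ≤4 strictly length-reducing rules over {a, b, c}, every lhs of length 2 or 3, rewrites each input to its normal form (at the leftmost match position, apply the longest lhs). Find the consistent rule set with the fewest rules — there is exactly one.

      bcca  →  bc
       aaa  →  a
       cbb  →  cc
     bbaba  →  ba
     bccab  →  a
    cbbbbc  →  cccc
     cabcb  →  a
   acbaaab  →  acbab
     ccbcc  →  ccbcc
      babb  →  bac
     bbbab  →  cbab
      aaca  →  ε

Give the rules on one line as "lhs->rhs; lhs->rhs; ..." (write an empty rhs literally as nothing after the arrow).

aa->; bb->c; bcb->a; ca->

  | bcca => bc
  | aaa => a
  | cbb => cc
  | bbaba => caba => ba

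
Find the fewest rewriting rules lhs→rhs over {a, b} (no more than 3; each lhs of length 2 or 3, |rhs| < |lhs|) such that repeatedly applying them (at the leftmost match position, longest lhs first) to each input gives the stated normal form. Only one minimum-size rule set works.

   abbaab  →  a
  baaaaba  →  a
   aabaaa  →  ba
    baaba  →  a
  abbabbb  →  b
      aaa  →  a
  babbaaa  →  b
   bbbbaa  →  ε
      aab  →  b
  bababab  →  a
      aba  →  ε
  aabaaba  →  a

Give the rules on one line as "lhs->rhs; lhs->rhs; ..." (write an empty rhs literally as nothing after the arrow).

aa->; ab->a; bb->

  | abbaab => abaab => aaab => ab => a
  | baaaaba => baaba => bba => a
  | aabaaa => baaa => ba
  | baaba => bba => a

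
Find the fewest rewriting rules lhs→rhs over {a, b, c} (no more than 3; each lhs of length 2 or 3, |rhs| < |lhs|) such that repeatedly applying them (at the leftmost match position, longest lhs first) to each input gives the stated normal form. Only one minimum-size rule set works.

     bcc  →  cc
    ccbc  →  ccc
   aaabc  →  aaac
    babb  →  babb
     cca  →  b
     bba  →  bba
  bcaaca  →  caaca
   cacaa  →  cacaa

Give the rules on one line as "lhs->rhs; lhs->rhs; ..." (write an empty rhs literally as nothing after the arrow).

  | bcc => cc
  | ccbc => ccc
  | aaabc => aaac
  | babb

bc->c; cca->b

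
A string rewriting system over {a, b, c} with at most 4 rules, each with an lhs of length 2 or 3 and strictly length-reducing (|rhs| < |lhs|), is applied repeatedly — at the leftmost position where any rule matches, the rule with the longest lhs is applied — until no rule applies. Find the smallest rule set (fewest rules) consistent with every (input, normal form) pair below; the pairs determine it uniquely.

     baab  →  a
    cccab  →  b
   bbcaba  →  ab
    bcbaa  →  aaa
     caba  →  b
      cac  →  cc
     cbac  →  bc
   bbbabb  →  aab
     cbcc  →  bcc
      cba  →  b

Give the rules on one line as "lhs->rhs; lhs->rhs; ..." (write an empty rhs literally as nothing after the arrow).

ba->b; bb->a; ca->c; cb->b

  | baab => bab => bb => a
  | cccab => cccb => ccb => cb => b
  | bbcaba => acaba => acba => aba => ab
  | bcbaa => bbaa => aaa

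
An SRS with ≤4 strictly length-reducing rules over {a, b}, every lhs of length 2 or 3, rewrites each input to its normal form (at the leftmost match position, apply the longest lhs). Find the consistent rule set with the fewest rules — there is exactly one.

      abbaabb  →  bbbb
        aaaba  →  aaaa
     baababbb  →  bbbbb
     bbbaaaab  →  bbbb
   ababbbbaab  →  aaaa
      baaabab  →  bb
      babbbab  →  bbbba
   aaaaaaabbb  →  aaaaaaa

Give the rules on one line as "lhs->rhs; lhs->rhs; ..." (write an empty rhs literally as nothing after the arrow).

aab->aa; ab->a; abb->bb; baa->b

  | abbaabb => bbaabb => bbbb
  | aaaba => aaaa
  | baababbb => bbabbb => bbbbb
  | bbbaaaab => bbbaab => bbbb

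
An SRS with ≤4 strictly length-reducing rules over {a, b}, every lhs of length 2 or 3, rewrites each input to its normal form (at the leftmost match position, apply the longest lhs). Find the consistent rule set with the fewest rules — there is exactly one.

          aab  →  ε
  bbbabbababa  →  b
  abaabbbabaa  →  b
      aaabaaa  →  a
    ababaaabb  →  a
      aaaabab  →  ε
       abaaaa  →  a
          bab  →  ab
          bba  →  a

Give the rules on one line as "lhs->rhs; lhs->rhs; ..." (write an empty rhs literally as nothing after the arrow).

aa->b; ba->a; baa->a; bb->

  | aab => bb => ε
  | bbbabbababa => babbababa => abbababa => aababa => bbaba => aba => aa => b
  | abaabbbabaa => aabbbabaa => bbbbabaa => bbabaa => abaa => aa => b
  | aaabaaa => babaaa => abaaa => aaa => ba => a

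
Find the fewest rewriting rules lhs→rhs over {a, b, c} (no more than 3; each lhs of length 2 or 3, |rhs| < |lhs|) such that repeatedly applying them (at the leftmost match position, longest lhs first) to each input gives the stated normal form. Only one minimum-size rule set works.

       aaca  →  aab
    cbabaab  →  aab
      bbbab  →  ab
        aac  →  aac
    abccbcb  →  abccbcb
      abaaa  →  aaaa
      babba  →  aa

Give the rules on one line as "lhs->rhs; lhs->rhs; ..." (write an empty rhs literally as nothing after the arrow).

  | aaca => aab
  | cbabaab => cabaab => bbaab => baab => aab
  | bbbab => bbab => bab => ab
  | aac

ba->a; ca->b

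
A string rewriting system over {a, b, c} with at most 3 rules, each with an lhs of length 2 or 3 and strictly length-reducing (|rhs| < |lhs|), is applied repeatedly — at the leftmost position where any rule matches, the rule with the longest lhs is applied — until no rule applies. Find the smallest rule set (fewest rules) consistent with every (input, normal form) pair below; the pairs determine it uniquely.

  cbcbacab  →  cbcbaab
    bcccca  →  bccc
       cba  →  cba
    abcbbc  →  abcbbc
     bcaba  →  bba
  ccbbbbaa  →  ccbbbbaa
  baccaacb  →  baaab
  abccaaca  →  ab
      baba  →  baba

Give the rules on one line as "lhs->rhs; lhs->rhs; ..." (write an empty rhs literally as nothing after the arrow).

ac->a; ca->

  | cbcbacab => cbcbaab
  | bcccca => bccc
  | cba
  | abcbbc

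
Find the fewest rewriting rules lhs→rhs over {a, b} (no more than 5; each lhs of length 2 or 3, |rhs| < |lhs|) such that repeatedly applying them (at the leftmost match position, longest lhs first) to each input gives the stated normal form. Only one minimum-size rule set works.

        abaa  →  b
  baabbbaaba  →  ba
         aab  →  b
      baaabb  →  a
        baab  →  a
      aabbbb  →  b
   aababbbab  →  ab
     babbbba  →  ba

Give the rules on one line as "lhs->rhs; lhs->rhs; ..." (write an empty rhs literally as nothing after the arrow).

  | abaa => abb => aa => b
  | baabbbaaba => baabbaaba => baabaaba => baaaaba => baaba => baaa => ba
  | aab => aa => b
  | baaabb => babb => baa => bb => a

aa->b; aaa->a; aab->aa; bb->a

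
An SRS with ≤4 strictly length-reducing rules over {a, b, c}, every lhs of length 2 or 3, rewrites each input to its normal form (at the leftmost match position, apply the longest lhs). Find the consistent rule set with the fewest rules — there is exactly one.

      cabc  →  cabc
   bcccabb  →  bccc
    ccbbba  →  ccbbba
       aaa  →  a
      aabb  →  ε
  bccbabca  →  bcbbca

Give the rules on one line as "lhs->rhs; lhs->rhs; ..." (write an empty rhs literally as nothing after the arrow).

aa->a; abb->; cba->b

  | cabc
  | bcccabb => bccc
  | ccbbba
  | aaa => aa => a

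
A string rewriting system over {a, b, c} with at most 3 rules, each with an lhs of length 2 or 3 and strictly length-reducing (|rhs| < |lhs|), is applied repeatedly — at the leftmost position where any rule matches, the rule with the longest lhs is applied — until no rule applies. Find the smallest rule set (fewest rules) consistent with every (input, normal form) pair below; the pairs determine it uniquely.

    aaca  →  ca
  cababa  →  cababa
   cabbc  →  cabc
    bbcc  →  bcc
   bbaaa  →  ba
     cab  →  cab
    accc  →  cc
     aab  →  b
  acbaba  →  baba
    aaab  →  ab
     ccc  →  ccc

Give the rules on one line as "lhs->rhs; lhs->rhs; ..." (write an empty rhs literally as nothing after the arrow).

aa->; ac->; bb->b

  | aaca => ca
  | cababa
  | cabbc => cabc
  | bbcc => bcc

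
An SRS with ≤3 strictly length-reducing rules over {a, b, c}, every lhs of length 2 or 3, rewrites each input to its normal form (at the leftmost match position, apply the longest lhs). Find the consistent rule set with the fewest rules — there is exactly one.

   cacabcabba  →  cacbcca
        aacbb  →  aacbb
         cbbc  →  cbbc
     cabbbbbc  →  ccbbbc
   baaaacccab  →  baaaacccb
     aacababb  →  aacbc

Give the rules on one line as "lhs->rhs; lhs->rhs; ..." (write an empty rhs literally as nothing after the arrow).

ab->b; abb->c

  | cacabcabba => cacbcabba => cacbcca
  | aacbb
  | cbbc
  | cabbbbbc => ccbbbc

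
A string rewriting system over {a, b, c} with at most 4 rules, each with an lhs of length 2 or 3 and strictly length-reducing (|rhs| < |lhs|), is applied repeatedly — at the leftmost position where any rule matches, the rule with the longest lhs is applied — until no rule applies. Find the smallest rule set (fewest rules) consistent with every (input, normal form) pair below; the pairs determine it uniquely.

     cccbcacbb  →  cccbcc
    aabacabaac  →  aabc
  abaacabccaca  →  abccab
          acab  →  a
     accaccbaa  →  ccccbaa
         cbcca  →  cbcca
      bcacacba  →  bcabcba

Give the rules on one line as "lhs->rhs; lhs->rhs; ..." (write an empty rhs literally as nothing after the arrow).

  | cccbcacbb => cccbccbb => cccbcc
  | aabacabaac => aababbaac => aabaaac => aabaac => aabac => aabc
  | abaacabccaca => abaabbccaca => abaaccaca => abaccaca => abccaca => abccab
  | acab => abb => a

ac->c; aca->ab; bb->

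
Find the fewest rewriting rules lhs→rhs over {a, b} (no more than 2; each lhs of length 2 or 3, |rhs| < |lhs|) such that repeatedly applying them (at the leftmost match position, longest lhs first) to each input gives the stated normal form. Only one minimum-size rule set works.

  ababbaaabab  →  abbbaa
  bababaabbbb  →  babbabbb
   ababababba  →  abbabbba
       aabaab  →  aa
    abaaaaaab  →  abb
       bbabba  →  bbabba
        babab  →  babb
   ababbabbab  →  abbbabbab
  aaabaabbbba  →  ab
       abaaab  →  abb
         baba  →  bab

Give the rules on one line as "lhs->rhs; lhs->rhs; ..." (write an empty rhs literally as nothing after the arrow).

  | ababbaaabab => abbbaaabab => abbbaaab => abbbaa
  | bababaabbbb => babbaabbbb => babbabbb
  | ababababba => abbababba => abbabbba
  | aabaab => aaab => aa

aab->a; aba->ab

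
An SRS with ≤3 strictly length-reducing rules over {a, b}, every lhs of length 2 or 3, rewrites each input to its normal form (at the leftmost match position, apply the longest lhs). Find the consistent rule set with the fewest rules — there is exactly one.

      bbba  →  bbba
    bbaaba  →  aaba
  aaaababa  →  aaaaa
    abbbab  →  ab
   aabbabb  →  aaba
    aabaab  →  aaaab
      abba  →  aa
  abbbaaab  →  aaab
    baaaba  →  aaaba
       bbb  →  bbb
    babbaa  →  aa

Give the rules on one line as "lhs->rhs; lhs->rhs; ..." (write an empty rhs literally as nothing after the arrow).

abb->ba; baa->aa; bab->

  | bbba
  | bbaaba => baaba => aaba
  | aaaababa => aaaaa
  | abbbab => babab => ab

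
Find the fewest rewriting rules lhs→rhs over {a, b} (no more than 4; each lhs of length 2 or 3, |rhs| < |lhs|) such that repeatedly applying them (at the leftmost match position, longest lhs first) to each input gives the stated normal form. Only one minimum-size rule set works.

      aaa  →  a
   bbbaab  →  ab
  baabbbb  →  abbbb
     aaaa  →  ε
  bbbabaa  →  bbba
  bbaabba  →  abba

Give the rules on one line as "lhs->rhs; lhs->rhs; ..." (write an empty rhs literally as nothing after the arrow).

aa->; aab->ab; aba->; baa->aa

  | aaa => a
  | bbbaab => bbaab => baab => aab => ab
  | baabbbb => aabbbb => abbbb
  | aaaa => aa => ε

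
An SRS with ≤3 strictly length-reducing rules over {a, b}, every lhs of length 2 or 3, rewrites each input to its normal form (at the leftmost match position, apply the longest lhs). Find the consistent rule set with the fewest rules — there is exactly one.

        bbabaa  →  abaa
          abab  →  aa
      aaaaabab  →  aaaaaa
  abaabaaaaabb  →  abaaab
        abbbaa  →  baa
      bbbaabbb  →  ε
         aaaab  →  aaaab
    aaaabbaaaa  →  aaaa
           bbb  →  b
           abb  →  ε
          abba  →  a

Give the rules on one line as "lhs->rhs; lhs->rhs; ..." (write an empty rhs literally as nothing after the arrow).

  | bbabaa => abaa
  | abab => aa
  | aaaaabab => aaaaaa
  | abaabaaaaabb => abaabaaaabb => abaabaaabb => abaabaabb => abaababb => abaaab

abb->bb; bab->a; bb->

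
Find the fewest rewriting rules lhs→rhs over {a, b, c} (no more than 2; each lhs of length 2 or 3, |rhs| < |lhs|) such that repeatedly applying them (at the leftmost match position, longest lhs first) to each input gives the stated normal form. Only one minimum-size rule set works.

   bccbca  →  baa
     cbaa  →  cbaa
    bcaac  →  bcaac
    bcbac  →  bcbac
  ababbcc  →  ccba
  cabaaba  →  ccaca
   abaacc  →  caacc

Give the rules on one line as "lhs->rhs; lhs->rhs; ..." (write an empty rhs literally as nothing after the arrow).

ab->c; bcc->ba

  | bccbca => babca => bcca => baa
  | cbaa
  | bcaac
  | bcbac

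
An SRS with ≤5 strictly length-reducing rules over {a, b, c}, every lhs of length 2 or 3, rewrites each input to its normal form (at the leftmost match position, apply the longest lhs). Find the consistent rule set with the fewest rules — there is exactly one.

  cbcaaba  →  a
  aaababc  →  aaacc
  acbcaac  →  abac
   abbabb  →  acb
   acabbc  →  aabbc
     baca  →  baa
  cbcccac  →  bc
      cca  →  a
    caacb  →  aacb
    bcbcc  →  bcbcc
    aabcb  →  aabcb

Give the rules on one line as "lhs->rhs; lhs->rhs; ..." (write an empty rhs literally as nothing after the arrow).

  | cbcaaba => cbaaba => baba => ca => a
  | aaababc => aaacc
  | acbcaac => acbaac => abac
  | abbabb => ababb => acb

bab->c; bba->ba; ca->a; cba->b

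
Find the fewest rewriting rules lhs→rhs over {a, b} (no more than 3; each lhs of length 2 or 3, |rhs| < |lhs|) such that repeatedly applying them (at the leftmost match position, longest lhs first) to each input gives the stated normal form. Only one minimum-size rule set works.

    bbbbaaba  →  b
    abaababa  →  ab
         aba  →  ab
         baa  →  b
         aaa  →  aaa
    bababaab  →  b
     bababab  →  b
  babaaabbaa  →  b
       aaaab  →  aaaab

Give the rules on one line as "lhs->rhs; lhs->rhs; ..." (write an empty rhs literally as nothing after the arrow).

  | bbbbaaba => bbbaaba => bbaaba => baaba => baba => bba => ba => b
  | abaababa => abababa => abbaba => ababa => abba => aba => ab
  | aba => ab
  | baa => ba => b

ba->b; bb->b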